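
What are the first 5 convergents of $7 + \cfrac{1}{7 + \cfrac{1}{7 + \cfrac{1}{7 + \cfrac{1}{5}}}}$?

Using the convergent recurrence p_i = a_i*p_{i-1} + p_{i-2}, q_i = a_i*q_{i-1} + q_{i-2} with p_{-2}=0, p_{-1}=1, q_{-2}=1, q_{-1}=0:
  i=0: a_0=7, p_0 = 7*1 + 0 = 7, q_0 = 7*0 + 1 = 1.
  i=1: a_1=7, p_1 = 7*7 + 1 = 50, q_1 = 7*1 + 0 = 7.
  i=2: a_2=7, p_2 = 7*50 + 7 = 357, q_2 = 7*7 + 1 = 50.
  i=3: a_3=7, p_3 = 7*357 + 50 = 2549, q_3 = 7*50 + 7 = 357.
  i=4: a_4=5, p_4 = 5*2549 + 357 = 13102, q_4 = 5*357 + 50 = 1835.

7/1, 50/7, 357/50, 2549/357, 13102/1835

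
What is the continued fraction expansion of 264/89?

[2; 1, 28, 1, 2]

Run the Euclidean algorithm on 264 and 89; the successive quotients are the partial quotients a_0, a_1, ... (each step inverts the fractional part left over by the previous one):
  264 = 2*89 + 86, so a_0 = 2.
  89 = 1*86 + 3, so a_1 = 1.
  86 = 28*3 + 2, so a_2 = 28.
  3 = 1*2 + 1, so a_3 = 1.
  2 = 2*1 + 0, so a_4 = 2.
The remainder reaches 0 after 5 divisions, so the expansion has 5 partial quotients, read off in order.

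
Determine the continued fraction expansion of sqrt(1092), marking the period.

[33; (22, 66)]

Write x_i = (sqrt(1092) + m_i)/d_i with (m_0, d_0) = (0, 1). a_0 = floor(sqrt(1092)) = 33, since 33^2 = 1089 <= 1092 < 1156 = 34^2.
Iterate m_{i+1} = d_i*a_i - m_i, d_{i+1} = (1092 - m_{i+1}^2)/d_i, a_{i+1} = floor((a_0 + m_{i+1})/d_{i+1}):
  m_1 = 1*33 - 0 = 33, d_1 = (1092 - 33^2)/1 = 3/1 = 3, a_1 = floor((33 + 33)/3) = 22.
  m_2 = 3*22 - 33 = 33, d_2 = (1092 - 33^2)/3 = 3/3 = 1, a_2 = floor((33 + 33)/1) = 66.
  m_3 = 1*66 - 33 = 33, d_3 = (1092 - 33^2)/1 = 3/1 = 3: (m_3, d_3) = (m_1, d_1) = (33, 3), so from here the quotients repeat a_1, a_2; the period length is 2.
Hence the expansion of sqrt(1092) is a_0 = 33 followed by the repeating block 22, 66 (period 2).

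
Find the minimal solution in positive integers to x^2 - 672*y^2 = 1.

First expand sqrt(672) as a continued fraction. With x_i = (sqrt(672) + m_i)/d_i and (m_0, d_0) = (0, 1): a_0 = floor(sqrt(672)) = 25, since 25^2 = 625 <= 672 < 676 = 26^2.
Iterate m_{i+1} = d_i*a_i - m_i, d_{i+1} = (672 - m_{i+1}^2)/d_i, a_{i+1} = floor((a_0 + m_{i+1})/d_{i+1}):
  m_1 = 1*25 - 0 = 25, d_1 = (672 - 25^2)/1 = 47/1 = 47, a_1 = floor((25 + 25)/47) = 1.
  m_2 = 47*1 - 25 = 22, d_2 = (672 - 22^2)/47 = 188/47 = 4, a_2 = floor((25 + 22)/4) = 11.
  m_3 = 4*11 - 22 = 22, d_3 = (672 - 22^2)/4 = 188/4 = 47, a_3 = floor((25 + 22)/47) = 1.
  m_4 = 47*1 - 22 = 25, d_4 = (672 - 25^2)/47 = 47/47 = 1, a_4 = floor((25 + 25)/1) = 50.
  m_5 = 1*50 - 25 = 25, d_5 = (672 - 25^2)/1 = 47/1 = 47: (m_5, d_5) = (m_1, d_1) = (25, 47), so from here the quotients repeat a_1, ..., a_4; the period length is 4.
So sqrt(672) = [25; (1, 11, 1, 50)] with period length k = 4.
k is even, so the fundamental solution of x^2 - 672y^2 = 1 is (p_{k-1}, q_{k-1}) = (p_3, q_3); compute convergents through index 3.
Convergents (p_i = a_i*p_{i-1} + p_{i-2}, q_i = a_i*q_{i-1} + q_{i-2} with p_{-2}=0, p_{-1}=1, q_{-2}=1, q_{-1}=0):
  i=0: a_0=25, p_0 = 25*1 + 0 = 25, q_0 = 25*0 + 1 = 1.
  i=1: a_1=1, p_1 = 1*25 + 1 = 26, q_1 = 1*1 + 0 = 1.
  i=2: a_2=11, p_2 = 11*26 + 25 = 311, q_2 = 11*1 + 1 = 12.
  i=3: a_3=1, p_3 = 1*311 + 26 = 337, q_3 = 1*12 + 1 = 13.
Check: 337^2 - 672*13^2 = 113569 - 113568 = 1, so (x, y) = (337, 13) solves the equation, and by the theorem it is the least positive solution.

(x, y) = (337, 13)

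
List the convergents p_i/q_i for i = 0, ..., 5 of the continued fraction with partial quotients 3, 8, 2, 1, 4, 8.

3/1, 25/8, 53/17, 78/25, 365/117, 2998/961

Using the convergent recurrence p_i = a_i*p_{i-1} + p_{i-2}, q_i = a_i*q_{i-1} + q_{i-2} with p_{-2}=0, p_{-1}=1, q_{-2}=1, q_{-1}=0:
  i=0: a_0=3, p_0 = 3*1 + 0 = 3, q_0 = 3*0 + 1 = 1.
  i=1: a_1=8, p_1 = 8*3 + 1 = 25, q_1 = 8*1 + 0 = 8.
  i=2: a_2=2, p_2 = 2*25 + 3 = 53, q_2 = 2*8 + 1 = 17.
  i=3: a_3=1, p_3 = 1*53 + 25 = 78, q_3 = 1*17 + 8 = 25.
  i=4: a_4=4, p_4 = 4*78 + 53 = 365, q_4 = 4*25 + 17 = 117.
  i=5: a_5=8, p_5 = 8*365 + 78 = 2998, q_5 = 8*117 + 25 = 961.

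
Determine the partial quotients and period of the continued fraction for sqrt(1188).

Write x_i = (sqrt(1188) + m_i)/d_i with (m_0, d_0) = (0, 1). a_0 = floor(sqrt(1188)) = 34, since 34^2 = 1156 <= 1188 < 1225 = 35^2.
Iterate m_{i+1} = d_i*a_i - m_i, d_{i+1} = (1188 - m_{i+1}^2)/d_i, a_{i+1} = floor((a_0 + m_{i+1})/d_{i+1}):
  m_1 = 1*34 - 0 = 34, d_1 = (1188 - 34^2)/1 = 32/1 = 32, a_1 = floor((34 + 34)/32) = 2.
  m_2 = 32*2 - 34 = 30, d_2 = (1188 - 30^2)/32 = 288/32 = 9, a_2 = floor((34 + 30)/9) = 7.
  m_3 = 9*7 - 30 = 33, d_3 = (1188 - 33^2)/9 = 99/9 = 11, a_3 = floor((34 + 33)/11) = 6.
  m_4 = 11*6 - 33 = 33, d_4 = (1188 - 33^2)/11 = 99/11 = 9, a_4 = floor((34 + 33)/9) = 7.
  m_5 = 9*7 - 33 = 30, d_5 = (1188 - 30^2)/9 = 288/9 = 32, a_5 = floor((34 + 30)/32) = 2.
  m_6 = 32*2 - 30 = 34, d_6 = (1188 - 34^2)/32 = 32/32 = 1, a_6 = floor((34 + 34)/1) = 68.
  m_7 = 1*68 - 34 = 34, d_7 = (1188 - 34^2)/1 = 32/1 = 32: (m_7, d_7) = (m_1, d_1) = (34, 32), so from here the quotients repeat a_1, ..., a_6; the period length is 6.
Hence the expansion of sqrt(1188) is a_0 = 34 followed by the repeating block 2, 7, 6, 7, 2, 68 (period 6).

[34; (2, 7, 6, 7, 2, 68)]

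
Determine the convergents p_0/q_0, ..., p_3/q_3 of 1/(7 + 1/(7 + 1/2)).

0/1, 1/7, 7/50, 15/107

Using the convergent recurrence p_i = a_i*p_{i-1} + p_{i-2}, q_i = a_i*q_{i-1} + q_{i-2} with p_{-2}=0, p_{-1}=1, q_{-2}=1, q_{-1}=0:
  i=0: a_0=0, p_0 = 0*1 + 0 = 0, q_0 = 0*0 + 1 = 1.
  i=1: a_1=7, p_1 = 7*0 + 1 = 1, q_1 = 7*1 + 0 = 7.
  i=2: a_2=7, p_2 = 7*1 + 0 = 7, q_2 = 7*7 + 1 = 50.
  i=3: a_3=2, p_3 = 2*7 + 1 = 15, q_3 = 2*50 + 7 = 107.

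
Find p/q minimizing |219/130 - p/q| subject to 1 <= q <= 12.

Expand x = 219/130 as a continued fraction with the Euclidean algorithm:
  219 = 1*130 + 89, so a_0 = 1.
  130 = 1*89 + 41, so a_1 = 1.
  89 = 2*41 + 7, so a_2 = 2.
  41 = 5*7 + 6, so a_3 = 5.
  7 = 1*6 + 1, so a_4 = 1.
  6 = 6*1 + 0, so a_5 = 6.
so x = [1; 1, 2, 5, 1, 6].
Convergents (p_i = a_i*p_{i-1} + p_{i-2}, q_i = a_i*q_{i-1} + q_{i-2} with p_{-2}=0, p_{-1}=1, q_{-2}=1, q_{-1}=0), until the denominator exceeds 12:
  i=0: a_0=1, p_0 = 1*1 + 0 = 1, q_0 = 1*0 + 1 = 1.
  i=1: a_1=1, p_1 = 1*1 + 1 = 2, q_1 = 1*1 + 0 = 1.
  i=2: a_2=2, p_2 = 2*2 + 1 = 5, q_2 = 2*1 + 1 = 3.
  i=3: a_3=5, p_3 = 5*5 + 2 = 27, q_3 = 5*3 + 1 = 16.
q_3 = 16 > 12, so the last convergent with denominator <= 12 is p_2/q_2 = 5/3.
The closest fraction with denominator <= 12 is either p_2/q_2 or the intermediate fraction (k*p_2 + p_1)/(k*q_2 + q_1) with the largest k >= 1 whose denominator stays <= 12; these approach x as k grows, and every other convergent or intermediate fraction in range is farther away.
Largest k: floor((12 - q_1)/q_2) = floor((12 - 1)/3) = 3.
That gives (3*5 + 2)/(3*3 + 1) = 17/10.
Compare the errors: |x - 5/3| = |219*3 - 5*130|/(130*3) = 7/390, and |x - 17/10| = |219*10 - 17*130|/(130*10) = 20/1300.
Cross-multiplying, 20*390 = 7800 < 9100 = 7*1300, so 20/1300 is smaller: the intermediate fraction 17/10 is closer to x than 5/3.

17/10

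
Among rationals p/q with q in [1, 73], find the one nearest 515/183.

197/70

Expand x = 515/183 as a continued fraction with the Euclidean algorithm:
  515 = 2*183 + 149, so a_0 = 2.
  183 = 1*149 + 34, so a_1 = 1.
  149 = 4*34 + 13, so a_2 = 4.
  34 = 2*13 + 8, so a_3 = 2.
  13 = 1*8 + 5, so a_4 = 1.
  8 = 1*5 + 3, so a_5 = 1.
  5 = 1*3 + 2, so a_6 = 1.
  3 = 1*2 + 1, so a_7 = 1.
  2 = 2*1 + 0, so a_8 = 2.
so x = [2; 1, 4, 2, 1, 1, 1, 1, 2].
Convergents (p_i = a_i*p_{i-1} + p_{i-2}, q_i = a_i*q_{i-1} + q_{i-2} with p_{-2}=0, p_{-1}=1, q_{-2}=1, q_{-1}=0), until the denominator exceeds 73:
  i=0: a_0=2, p_0 = 2*1 + 0 = 2, q_0 = 2*0 + 1 = 1.
  i=1: a_1=1, p_1 = 1*2 + 1 = 3, q_1 = 1*1 + 0 = 1.
  i=2: a_2=4, p_2 = 4*3 + 2 = 14, q_2 = 4*1 + 1 = 5.
  i=3: a_3=2, p_3 = 2*14 + 3 = 31, q_3 = 2*5 + 1 = 11.
  i=4: a_4=1, p_4 = 1*31 + 14 = 45, q_4 = 1*11 + 5 = 16.
  i=5: a_5=1, p_5 = 1*45 + 31 = 76, q_5 = 1*16 + 11 = 27.
  i=6: a_6=1, p_6 = 1*76 + 45 = 121, q_6 = 1*27 + 16 = 43.
  i=7: a_7=1, p_7 = 1*121 + 76 = 197, q_7 = 1*43 + 27 = 70.
  i=8: a_8=2, p_8 = 2*197 + 121 = 515, q_8 = 2*70 + 43 = 183.
q_8 = 183 > 73, so the last convergent with denominator <= 73 is p_7/q_7 = 197/70.
The closest fraction with denominator <= 73 is either p_7/q_7 or the intermediate fraction (k*p_7 + p_6)/(k*q_7 + q_6) with the largest k >= 1 whose denominator stays <= 73; these approach x as k grows, and every other convergent or intermediate fraction in range is farther away.
Largest k: floor((73 - q_6)/q_7) = floor((73 - 43)/70) = 0.
Since k = 0, no intermediate fraction beyond p_7/q_7 has denominator <= 73, so the convergent 197/70 is the closest (its error is |515*70 - 197*183|/(183*70) = 1/12810).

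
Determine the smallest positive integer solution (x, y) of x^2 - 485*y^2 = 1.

(x, y) = (969, 44)

First expand sqrt(485) as a continued fraction. With x_i = (sqrt(485) + m_i)/d_i and (m_0, d_0) = (0, 1): a_0 = floor(sqrt(485)) = 22, since 22^2 = 484 <= 485 < 529 = 23^2.
Iterate m_{i+1} = d_i*a_i - m_i, d_{i+1} = (485 - m_{i+1}^2)/d_i, a_{i+1} = floor((a_0 + m_{i+1})/d_{i+1}):
  m_1 = 1*22 - 0 = 22, d_1 = (485 - 22^2)/1 = 1/1 = 1, a_1 = floor((22 + 22)/1) = 44.
  m_2 = 1*44 - 22 = 22, d_2 = (485 - 22^2)/1 = 1/1 = 1: (m_2, d_2) = (m_1, d_1) = (22, 1), so from here the quotient a_1 repeats; the period length is 1.
So sqrt(485) = [22; (44)] with period length k = 1.
k is odd, so (p_{k-1}, q_{k-1}) only solves x^2 - 485y^2 = -1 and the fundamental solution of x^2 - 485y^2 = 1 is (p_{2k-1}, q_{2k-1}) = (p_1, q_1); compute convergents through index 1, running through the period twice.
Convergents (p_i = a_i*p_{i-1} + p_{i-2}, q_i = a_i*q_{i-1} + q_{i-2} with p_{-2}=0, p_{-1}=1, q_{-2}=1, q_{-1}=0):
  i=0: a_0=22, p_0 = 22*1 + 0 = 22, q_0 = 22*0 + 1 = 1.
  i=1: a_1=44, p_1 = 44*22 + 1 = 969, q_1 = 44*1 + 0 = 44.
Indeed p_0^2 - 485*q_0^2 = 484 - 485 = -1, not +1.
Check: 969^2 - 485*44^2 = 938961 - 938960 = 1, so (x, y) = (969, 44) solves the equation, and by the theorem it is the least positive solution.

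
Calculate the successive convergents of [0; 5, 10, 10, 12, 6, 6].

0/1, 1/5, 10/51, 101/515, 1222/6231, 7433/37901, 45820/233637

Using the convergent recurrence p_i = a_i*p_{i-1} + p_{i-2}, q_i = a_i*q_{i-1} + q_{i-2} with p_{-2}=0, p_{-1}=1, q_{-2}=1, q_{-1}=0:
  i=0: a_0=0, p_0 = 0*1 + 0 = 0, q_0 = 0*0 + 1 = 1.
  i=1: a_1=5, p_1 = 5*0 + 1 = 1, q_1 = 5*1 + 0 = 5.
  i=2: a_2=10, p_2 = 10*1 + 0 = 10, q_2 = 10*5 + 1 = 51.
  i=3: a_3=10, p_3 = 10*10 + 1 = 101, q_3 = 10*51 + 5 = 515.
  i=4: a_4=12, p_4 = 12*101 + 10 = 1222, q_4 = 12*515 + 51 = 6231.
  i=5: a_5=6, p_5 = 6*1222 + 101 = 7433, q_5 = 6*6231 + 515 = 37901.
  i=6: a_6=6, p_6 = 6*7433 + 1222 = 45820, q_6 = 6*37901 + 6231 = 233637.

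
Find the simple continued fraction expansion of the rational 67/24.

[2; 1, 3, 1, 4]

Run the Euclidean algorithm on 67 and 24; the successive quotients are the partial quotients a_0, a_1, ... (each step inverts the fractional part left over by the previous one):
  67 = 2*24 + 19, so a_0 = 2.
  24 = 1*19 + 5, so a_1 = 1.
  19 = 3*5 + 4, so a_2 = 3.
  5 = 1*4 + 1, so a_3 = 1.
  4 = 4*1 + 0, so a_4 = 4.
The remainder reaches 0 after 5 divisions, so the expansion has 5 partial quotients, read off in order.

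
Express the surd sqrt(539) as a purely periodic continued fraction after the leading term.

[23; (4, 1, 1, 1, 1, 1, 4, 46)]

Write x_i = (sqrt(539) + m_i)/d_i with (m_0, d_0) = (0, 1). a_0 = floor(sqrt(539)) = 23, since 23^2 = 529 <= 539 < 576 = 24^2.
Iterate m_{i+1} = d_i*a_i - m_i, d_{i+1} = (539 - m_{i+1}^2)/d_i, a_{i+1} = floor((a_0 + m_{i+1})/d_{i+1}):
  m_1 = 1*23 - 0 = 23, d_1 = (539 - 23^2)/1 = 10/1 = 10, a_1 = floor((23 + 23)/10) = 4.
  m_2 = 10*4 - 23 = 17, d_2 = (539 - 17^2)/10 = 250/10 = 25, a_2 = floor((23 + 17)/25) = 1.
  m_3 = 25*1 - 17 = 8, d_3 = (539 - 8^2)/25 = 475/25 = 19, a_3 = floor((23 + 8)/19) = 1.
  m_4 = 19*1 - 8 = 11, d_4 = (539 - 11^2)/19 = 418/19 = 22, a_4 = floor((23 + 11)/22) = 1.
  m_5 = 22*1 - 11 = 11, d_5 = (539 - 11^2)/22 = 418/22 = 19, a_5 = floor((23 + 11)/19) = 1.
  m_6 = 19*1 - 11 = 8, d_6 = (539 - 8^2)/19 = 475/19 = 25, a_6 = floor((23 + 8)/25) = 1.
  m_7 = 25*1 - 8 = 17, d_7 = (539 - 17^2)/25 = 250/25 = 10, a_7 = floor((23 + 17)/10) = 4.
  m_8 = 10*4 - 17 = 23, d_8 = (539 - 23^2)/10 = 10/10 = 1, a_8 = floor((23 + 23)/1) = 46.
  m_9 = 1*46 - 23 = 23, d_9 = (539 - 23^2)/1 = 10/1 = 10: (m_9, d_9) = (m_1, d_1) = (23, 10), so from here the quotients repeat a_1, ..., a_8; the period length is 8.
Hence the expansion of sqrt(539) is a_0 = 23 followed by the repeating block 4, 1, 1, 1, 1, 1, 4, 46 (period 8).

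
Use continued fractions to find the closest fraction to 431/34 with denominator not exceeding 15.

38/3

Expand x = 431/34 as a continued fraction with the Euclidean algorithm:
  431 = 12*34 + 23, so a_0 = 12.
  34 = 1*23 + 11, so a_1 = 1.
  23 = 2*11 + 1, so a_2 = 2.
  11 = 11*1 + 0, so a_3 = 11.
so x = [12; 1, 2, 11].
Convergents (p_i = a_i*p_{i-1} + p_{i-2}, q_i = a_i*q_{i-1} + q_{i-2} with p_{-2}=0, p_{-1}=1, q_{-2}=1, q_{-1}=0), until the denominator exceeds 15:
  i=0: a_0=12, p_0 = 12*1 + 0 = 12, q_0 = 12*0 + 1 = 1.
  i=1: a_1=1, p_1 = 1*12 + 1 = 13, q_1 = 1*1 + 0 = 1.
  i=2: a_2=2, p_2 = 2*13 + 12 = 38, q_2 = 2*1 + 1 = 3.
  i=3: a_3=11, p_3 = 11*38 + 13 = 431, q_3 = 11*3 + 1 = 34.
q_3 = 34 > 15, so the last convergent with denominator <= 15 is p_2/q_2 = 38/3.
The closest fraction with denominator <= 15 is either p_2/q_2 or the intermediate fraction (k*p_2 + p_1)/(k*q_2 + q_1) with the largest k >= 1 whose denominator stays <= 15; these approach x as k grows, and every other convergent or intermediate fraction in range is farther away.
Largest k: floor((15 - q_1)/q_2) = floor((15 - 1)/3) = 4.
That gives (4*38 + 13)/(4*3 + 1) = 165/13.
Compare the errors: |x - 38/3| = |431*3 - 38*34|/(34*3) = 1/102, and |x - 165/13| = |431*13 - 165*34|/(34*13) = 7/442.
Cross-multiplying, 1*442 = 442 < 714 = 7*102, so 1/102 is smaller: the convergent 38/3 is closer to x than 165/13.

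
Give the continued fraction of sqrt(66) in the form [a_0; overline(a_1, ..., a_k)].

Write x_i = (sqrt(66) + m_i)/d_i with (m_0, d_0) = (0, 1). a_0 = floor(sqrt(66)) = 8, since 8^2 = 64 <= 66 < 81 = 9^2.
Iterate m_{i+1} = d_i*a_i - m_i, d_{i+1} = (66 - m_{i+1}^2)/d_i, a_{i+1} = floor((a_0 + m_{i+1})/d_{i+1}):
  m_1 = 1*8 - 0 = 8, d_1 = (66 - 8^2)/1 = 2/1 = 2, a_1 = floor((8 + 8)/2) = 8.
  m_2 = 2*8 - 8 = 8, d_2 = (66 - 8^2)/2 = 2/2 = 1, a_2 = floor((8 + 8)/1) = 16.
  m_3 = 1*16 - 8 = 8, d_3 = (66 - 8^2)/1 = 2/1 = 2: (m_3, d_3) = (m_1, d_1) = (8, 2), so from here the quotients repeat a_1, a_2; the period length is 2.
Hence the expansion of sqrt(66) is a_0 = 8 followed by the repeating block 8, 16 (period 2).

[8; overline(8, 16)]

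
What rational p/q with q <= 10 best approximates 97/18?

Expand x = 97/18 as a continued fraction with the Euclidean algorithm:
  97 = 5*18 + 7, so a_0 = 5.
  18 = 2*7 + 4, so a_1 = 2.
  7 = 1*4 + 3, so a_2 = 1.
  4 = 1*3 + 1, so a_3 = 1.
  3 = 3*1 + 0, so a_4 = 3.
so x = [5; 2, 1, 1, 3].
Convergents (p_i = a_i*p_{i-1} + p_{i-2}, q_i = a_i*q_{i-1} + q_{i-2} with p_{-2}=0, p_{-1}=1, q_{-2}=1, q_{-1}=0), until the denominator exceeds 10:
  i=0: a_0=5, p_0 = 5*1 + 0 = 5, q_0 = 5*0 + 1 = 1.
  i=1: a_1=2, p_1 = 2*5 + 1 = 11, q_1 = 2*1 + 0 = 2.
  i=2: a_2=1, p_2 = 1*11 + 5 = 16, q_2 = 1*2 + 1 = 3.
  i=3: a_3=1, p_3 = 1*16 + 11 = 27, q_3 = 1*3 + 2 = 5.
  i=4: a_4=3, p_4 = 3*27 + 16 = 97, q_4 = 3*5 + 3 = 18.
q_4 = 18 > 10, so the last convergent with denominator <= 10 is p_3/q_3 = 27/5.
The closest fraction with denominator <= 10 is either p_3/q_3 or the intermediate fraction (k*p_3 + p_2)/(k*q_3 + q_2) with the largest k >= 1 whose denominator stays <= 10; these approach x as k grows, and every other convergent or intermediate fraction in range is farther away.
Largest k: floor((10 - q_2)/q_3) = floor((10 - 3)/5) = 1.
That gives (1*27 + 16)/(1*5 + 3) = 43/8.
Compare the errors: |x - 27/5| = |97*5 - 27*18|/(18*5) = 1/90, and |x - 43/8| = |97*8 - 43*18|/(18*8) = 2/144.
Cross-multiplying, 1*144 = 144 < 180 = 2*90, so 1/90 is smaller: the convergent 27/5 is closer to x than 43/8.

27/5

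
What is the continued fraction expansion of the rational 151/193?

Run the Euclidean algorithm on 151 and 193; the successive quotients are the partial quotients a_0, a_1, ... (each step inverts the fractional part left over by the previous one):
  151 = 0*193 + 151, so a_0 = 0.
  193 = 1*151 + 42, so a_1 = 1.
  151 = 3*42 + 25, so a_2 = 3.
  42 = 1*25 + 17, so a_3 = 1.
  25 = 1*17 + 8, so a_4 = 1.
  17 = 2*8 + 1, so a_5 = 2.
  8 = 8*1 + 0, so a_6 = 8.
The remainder reaches 0 after 7 divisions, so the expansion has 7 partial quotients, read off in order.

[0; 1, 3, 1, 1, 2, 8]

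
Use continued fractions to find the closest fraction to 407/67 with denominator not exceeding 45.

243/40

Expand x = 407/67 as a continued fraction with the Euclidean algorithm:
  407 = 6*67 + 5, so a_0 = 6.
  67 = 13*5 + 2, so a_1 = 13.
  5 = 2*2 + 1, so a_2 = 2.
  2 = 2*1 + 0, so a_3 = 2.
so x = [6; 13, 2, 2].
Convergents (p_i = a_i*p_{i-1} + p_{i-2}, q_i = a_i*q_{i-1} + q_{i-2} with p_{-2}=0, p_{-1}=1, q_{-2}=1, q_{-1}=0), until the denominator exceeds 45:
  i=0: a_0=6, p_0 = 6*1 + 0 = 6, q_0 = 6*0 + 1 = 1.
  i=1: a_1=13, p_1 = 13*6 + 1 = 79, q_1 = 13*1 + 0 = 13.
  i=2: a_2=2, p_2 = 2*79 + 6 = 164, q_2 = 2*13 + 1 = 27.
  i=3: a_3=2, p_3 = 2*164 + 79 = 407, q_3 = 2*27 + 13 = 67.
q_3 = 67 > 45, so the last convergent with denominator <= 45 is p_2/q_2 = 164/27.
The closest fraction with denominator <= 45 is either p_2/q_2 or the intermediate fraction (k*p_2 + p_1)/(k*q_2 + q_1) with the largest k >= 1 whose denominator stays <= 45; these approach x as k grows, and every other convergent or intermediate fraction in range is farther away.
Largest k: floor((45 - q_1)/q_2) = floor((45 - 13)/27) = 1.
That gives (1*164 + 79)/(1*27 + 13) = 243/40.
Compare the errors: |x - 164/27| = |407*27 - 164*67|/(67*27) = 1/1809, and |x - 243/40| = |407*40 - 243*67|/(67*40) = 1/2680.
Cross-multiplying, 1*1809 = 1809 < 2680 = 1*2680, so 1/2680 is smaller: the intermediate fraction 243/40 is closer to x than 164/27.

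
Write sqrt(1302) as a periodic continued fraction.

[36; (12, 72)]

Write x_i = (sqrt(1302) + m_i)/d_i with (m_0, d_0) = (0, 1). a_0 = floor(sqrt(1302)) = 36, since 36^2 = 1296 <= 1302 < 1369 = 37^2.
Iterate m_{i+1} = d_i*a_i - m_i, d_{i+1} = (1302 - m_{i+1}^2)/d_i, a_{i+1} = floor((a_0 + m_{i+1})/d_{i+1}):
  m_1 = 1*36 - 0 = 36, d_1 = (1302 - 36^2)/1 = 6/1 = 6, a_1 = floor((36 + 36)/6) = 12.
  m_2 = 6*12 - 36 = 36, d_2 = (1302 - 36^2)/6 = 6/6 = 1, a_2 = floor((36 + 36)/1) = 72.
  m_3 = 1*72 - 36 = 36, d_3 = (1302 - 36^2)/1 = 6/1 = 6: (m_3, d_3) = (m_1, d_1) = (36, 6), so from here the quotients repeat a_1, a_2; the period length is 2.
Hence the expansion of sqrt(1302) is a_0 = 36 followed by the repeating block 12, 72 (period 2).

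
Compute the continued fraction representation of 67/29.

[2; 3, 4, 2]

Run the Euclidean algorithm on 67 and 29; the successive quotients are the partial quotients a_0, a_1, ... (each step inverts the fractional part left over by the previous one):
  67 = 2*29 + 9, so a_0 = 2.
  29 = 3*9 + 2, so a_1 = 3.
  9 = 4*2 + 1, so a_2 = 4.
  2 = 2*1 + 0, so a_3 = 2.
The remainder reaches 0 after 4 divisions, so the expansion has 4 partial quotients, read off in order.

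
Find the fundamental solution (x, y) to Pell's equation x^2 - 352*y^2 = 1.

First expand sqrt(352) as a continued fraction. With x_i = (sqrt(352) + m_i)/d_i and (m_0, d_0) = (0, 1): a_0 = floor(sqrt(352)) = 18, since 18^2 = 324 <= 352 < 361 = 19^2.
Iterate m_{i+1} = d_i*a_i - m_i, d_{i+1} = (352 - m_{i+1}^2)/d_i, a_{i+1} = floor((a_0 + m_{i+1})/d_{i+1}):
  m_1 = 1*18 - 0 = 18, d_1 = (352 - 18^2)/1 = 28/1 = 28, a_1 = floor((18 + 18)/28) = 1.
  m_2 = 28*1 - 18 = 10, d_2 = (352 - 10^2)/28 = 252/28 = 9, a_2 = floor((18 + 10)/9) = 3.
  m_3 = 9*3 - 10 = 17, d_3 = (352 - 17^2)/9 = 63/9 = 7, a_3 = floor((18 + 17)/7) = 5.
  m_4 = 7*5 - 17 = 18, d_4 = (352 - 18^2)/7 = 28/7 = 4, a_4 = floor((18 + 18)/4) = 9.
  m_5 = 4*9 - 18 = 18, d_5 = (352 - 18^2)/4 = 28/4 = 7, a_5 = floor((18 + 18)/7) = 5.
  m_6 = 7*5 - 18 = 17, d_6 = (352 - 17^2)/7 = 63/7 = 9, a_6 = floor((18 + 17)/9) = 3.
  m_7 = 9*3 - 17 = 10, d_7 = (352 - 10^2)/9 = 252/9 = 28, a_7 = floor((18 + 10)/28) = 1.
  m_8 = 28*1 - 10 = 18, d_8 = (352 - 18^2)/28 = 28/28 = 1, a_8 = floor((18 + 18)/1) = 36.
  m_9 = 1*36 - 18 = 18, d_9 = (352 - 18^2)/1 = 28/1 = 28: (m_9, d_9) = (m_1, d_1) = (18, 28), so from here the quotients repeat a_1, ..., a_8; the period length is 8.
So sqrt(352) = [18; (1, 3, 5, 9, 5, 3, 1, 36)] with period length k = 8.
k is even, so the fundamental solution of x^2 - 352y^2 = 1 is (p_{k-1}, q_{k-1}) = (p_7, q_7); compute convergents through index 7.
Convergents (p_i = a_i*p_{i-1} + p_{i-2}, q_i = a_i*q_{i-1} + q_{i-2} with p_{-2}=0, p_{-1}=1, q_{-2}=1, q_{-1}=0):
  i=0: a_0=18, p_0 = 18*1 + 0 = 18, q_0 = 18*0 + 1 = 1.
  i=1: a_1=1, p_1 = 1*18 + 1 = 19, q_1 = 1*1 + 0 = 1.
  i=2: a_2=3, p_2 = 3*19 + 18 = 75, q_2 = 3*1 + 1 = 4.
  i=3: a_3=5, p_3 = 5*75 + 19 = 394, q_3 = 5*4 + 1 = 21.
  i=4: a_4=9, p_4 = 9*394 + 75 = 3621, q_4 = 9*21 + 4 = 193.
  i=5: a_5=5, p_5 = 5*3621 + 394 = 18499, q_5 = 5*193 + 21 = 986.
  i=6: a_6=3, p_6 = 3*18499 + 3621 = 59118, q_6 = 3*986 + 193 = 3151.
  i=7: a_7=1, p_7 = 1*59118 + 18499 = 77617, q_7 = 1*3151 + 986 = 4137.
Check: 77617^2 - 352*4137^2 = 6024398689 - 6024398688 = 1, so (x, y) = (77617, 4137) solves the equation, and by the theorem it is the least positive solution.

(x, y) = (77617, 4137)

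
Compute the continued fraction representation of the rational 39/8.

[4; 1, 7]

Run the Euclidean algorithm on 39 and 8; the successive quotients are the partial quotients a_0, a_1, ... (each step inverts the fractional part left over by the previous one):
  39 = 4*8 + 7, so a_0 = 4.
  8 = 1*7 + 1, so a_1 = 1.
  7 = 7*1 + 0, so a_2 = 7.
The remainder reaches 0 after 3 divisions, so the expansion has 3 partial quotients, read off in order.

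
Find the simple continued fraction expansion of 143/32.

Run the Euclidean algorithm on 143 and 32; the successive quotients are the partial quotients a_0, a_1, ... (each step inverts the fractional part left over by the previous one):
  143 = 4*32 + 15, so a_0 = 4.
  32 = 2*15 + 2, so a_1 = 2.
  15 = 7*2 + 1, so a_2 = 7.
  2 = 2*1 + 0, so a_3 = 2.
The remainder reaches 0 after 4 divisions, so the expansion has 4 partial quotients, read off in order.

[4; 2, 7, 2]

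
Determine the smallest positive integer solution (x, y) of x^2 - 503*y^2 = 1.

First expand sqrt(503) as a continued fraction. With x_i = (sqrt(503) + m_i)/d_i and (m_0, d_0) = (0, 1): a_0 = floor(sqrt(503)) = 22, since 22^2 = 484 <= 503 < 529 = 23^2.
Iterate m_{i+1} = d_i*a_i - m_i, d_{i+1} = (503 - m_{i+1}^2)/d_i, a_{i+1} = floor((a_0 + m_{i+1})/d_{i+1}):
  m_1 = 1*22 - 0 = 22, d_1 = (503 - 22^2)/1 = 19/1 = 19, a_1 = floor((22 + 22)/19) = 2.
  m_2 = 19*2 - 22 = 16, d_2 = (503 - 16^2)/19 = 247/19 = 13, a_2 = floor((22 + 16)/13) = 2.
  m_3 = 13*2 - 16 = 10, d_3 = (503 - 10^2)/13 = 403/13 = 31, a_3 = floor((22 + 10)/31) = 1.
  m_4 = 31*1 - 10 = 21, d_4 = (503 - 21^2)/31 = 62/31 = 2, a_4 = floor((22 + 21)/2) = 21.
  m_5 = 2*21 - 21 = 21, d_5 = (503 - 21^2)/2 = 62/2 = 31, a_5 = floor((22 + 21)/31) = 1.
  m_6 = 31*1 - 21 = 10, d_6 = (503 - 10^2)/31 = 403/31 = 13, a_6 = floor((22 + 10)/13) = 2.
  m_7 = 13*2 - 10 = 16, d_7 = (503 - 16^2)/13 = 247/13 = 19, a_7 = floor((22 + 16)/19) = 2.
  m_8 = 19*2 - 16 = 22, d_8 = (503 - 22^2)/19 = 19/19 = 1, a_8 = floor((22 + 22)/1) = 44.
  m_9 = 1*44 - 22 = 22, d_9 = (503 - 22^2)/1 = 19/1 = 19: (m_9, d_9) = (m_1, d_1) = (22, 19), so from here the quotients repeat a_1, ..., a_8; the period length is 8.
So sqrt(503) = [22; (2, 2, 1, 21, 1, 2, 2, 44)] with period length k = 8.
k is even, so the fundamental solution of x^2 - 503y^2 = 1 is (p_{k-1}, q_{k-1}) = (p_7, q_7); compute convergents through index 7.
Convergents (p_i = a_i*p_{i-1} + p_{i-2}, q_i = a_i*q_{i-1} + q_{i-2} with p_{-2}=0, p_{-1}=1, q_{-2}=1, q_{-1}=0):
  i=0: a_0=22, p_0 = 22*1 + 0 = 22, q_0 = 22*0 + 1 = 1.
  i=1: a_1=2, p_1 = 2*22 + 1 = 45, q_1 = 2*1 + 0 = 2.
  i=2: a_2=2, p_2 = 2*45 + 22 = 112, q_2 = 2*2 + 1 = 5.
  i=3: a_3=1, p_3 = 1*112 + 45 = 157, q_3 = 1*5 + 2 = 7.
  i=4: a_4=21, p_4 = 21*157 + 112 = 3409, q_4 = 21*7 + 5 = 152.
  i=5: a_5=1, p_5 = 1*3409 + 157 = 3566, q_5 = 1*152 + 7 = 159.
  i=6: a_6=2, p_6 = 2*3566 + 3409 = 10541, q_6 = 2*159 + 152 = 470.
  i=7: a_7=2, p_7 = 2*10541 + 3566 = 24648, q_7 = 2*470 + 159 = 1099.
Check: 24648^2 - 503*1099^2 = 607523904 - 607523903 = 1, so (x, y) = (24648, 1099) solves the equation, and by the theorem it is the least positive solution.

(x, y) = (24648, 1099)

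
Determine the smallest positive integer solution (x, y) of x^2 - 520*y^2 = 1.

(x, y) = (6499, 285)

First expand sqrt(520) as a continued fraction. With x_i = (sqrt(520) + m_i)/d_i and (m_0, d_0) = (0, 1): a_0 = floor(sqrt(520)) = 22, since 22^2 = 484 <= 520 < 529 = 23^2.
Iterate m_{i+1} = d_i*a_i - m_i, d_{i+1} = (520 - m_{i+1}^2)/d_i, a_{i+1} = floor((a_0 + m_{i+1})/d_{i+1}):
  m_1 = 1*22 - 0 = 22, d_1 = (520 - 22^2)/1 = 36/1 = 36, a_1 = floor((22 + 22)/36) = 1.
  m_2 = 36*1 - 22 = 14, d_2 = (520 - 14^2)/36 = 324/36 = 9, a_2 = floor((22 + 14)/9) = 4.
  m_3 = 9*4 - 14 = 22, d_3 = (520 - 22^2)/9 = 36/9 = 4, a_3 = floor((22 + 22)/4) = 11.
  m_4 = 4*11 - 22 = 22, d_4 = (520 - 22^2)/4 = 36/4 = 9, a_4 = floor((22 + 22)/9) = 4.
  m_5 = 9*4 - 22 = 14, d_5 = (520 - 14^2)/9 = 324/9 = 36, a_5 = floor((22 + 14)/36) = 1.
  m_6 = 36*1 - 14 = 22, d_6 = (520 - 22^2)/36 = 36/36 = 1, a_6 = floor((22 + 22)/1) = 44.
  m_7 = 1*44 - 22 = 22, d_7 = (520 - 22^2)/1 = 36/1 = 36: (m_7, d_7) = (m_1, d_1) = (22, 36), so from here the quotients repeat a_1, ..., a_6; the period length is 6.
So sqrt(520) = [22; (1, 4, 11, 4, 1, 44)] with period length k = 6.
k is even, so the fundamental solution of x^2 - 520y^2 = 1 is (p_{k-1}, q_{k-1}) = (p_5, q_5); compute convergents through index 5.
Convergents (p_i = a_i*p_{i-1} + p_{i-2}, q_i = a_i*q_{i-1} + q_{i-2} with p_{-2}=0, p_{-1}=1, q_{-2}=1, q_{-1}=0):
  i=0: a_0=22, p_0 = 22*1 + 0 = 22, q_0 = 22*0 + 1 = 1.
  i=1: a_1=1, p_1 = 1*22 + 1 = 23, q_1 = 1*1 + 0 = 1.
  i=2: a_2=4, p_2 = 4*23 + 22 = 114, q_2 = 4*1 + 1 = 5.
  i=3: a_3=11, p_3 = 11*114 + 23 = 1277, q_3 = 11*5 + 1 = 56.
  i=4: a_4=4, p_4 = 4*1277 + 114 = 5222, q_4 = 4*56 + 5 = 229.
  i=5: a_5=1, p_5 = 1*5222 + 1277 = 6499, q_5 = 1*229 + 56 = 285.
Check: 6499^2 - 520*285^2 = 42237001 - 42237000 = 1, so (x, y) = (6499, 285) solves the equation, and by the theorem it is the least positive solution.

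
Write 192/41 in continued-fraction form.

Run the Euclidean algorithm on 192 and 41; the successive quotients are the partial quotients a_0, a_1, ... (each step inverts the fractional part left over by the previous one):
  192 = 4*41 + 28, so a_0 = 4.
  41 = 1*28 + 13, so a_1 = 1.
  28 = 2*13 + 2, so a_2 = 2.
  13 = 6*2 + 1, so a_3 = 6.
  2 = 2*1 + 0, so a_4 = 2.
The remainder reaches 0 after 5 divisions, so the expansion has 5 partial quotients, read off in order.

[4; 1, 2, 6, 2]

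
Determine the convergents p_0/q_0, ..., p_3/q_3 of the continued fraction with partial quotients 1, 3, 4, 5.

1/1, 4/3, 17/13, 89/68

Using the convergent recurrence p_i = a_i*p_{i-1} + p_{i-2}, q_i = a_i*q_{i-1} + q_{i-2} with p_{-2}=0, p_{-1}=1, q_{-2}=1, q_{-1}=0:
  i=0: a_0=1, p_0 = 1*1 + 0 = 1, q_0 = 1*0 + 1 = 1.
  i=1: a_1=3, p_1 = 3*1 + 1 = 4, q_1 = 3*1 + 0 = 3.
  i=2: a_2=4, p_2 = 4*4 + 1 = 17, q_2 = 4*3 + 1 = 13.
  i=3: a_3=5, p_3 = 5*17 + 4 = 89, q_3 = 5*13 + 3 = 68.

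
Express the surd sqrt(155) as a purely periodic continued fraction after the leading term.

Write x_i = (sqrt(155) + m_i)/d_i with (m_0, d_0) = (0, 1). a_0 = floor(sqrt(155)) = 12, since 12^2 = 144 <= 155 < 169 = 13^2.
Iterate m_{i+1} = d_i*a_i - m_i, d_{i+1} = (155 - m_{i+1}^2)/d_i, a_{i+1} = floor((a_0 + m_{i+1})/d_{i+1}):
  m_1 = 1*12 - 0 = 12, d_1 = (155 - 12^2)/1 = 11/1 = 11, a_1 = floor((12 + 12)/11) = 2.
  m_2 = 11*2 - 12 = 10, d_2 = (155 - 10^2)/11 = 55/11 = 5, a_2 = floor((12 + 10)/5) = 4.
  m_3 = 5*4 - 10 = 10, d_3 = (155 - 10^2)/5 = 55/5 = 11, a_3 = floor((12 + 10)/11) = 2.
  m_4 = 11*2 - 10 = 12, d_4 = (155 - 12^2)/11 = 11/11 = 1, a_4 = floor((12 + 12)/1) = 24.
  m_5 = 1*24 - 12 = 12, d_5 = (155 - 12^2)/1 = 11/1 = 11: (m_5, d_5) = (m_1, d_1) = (12, 11), so from here the quotients repeat a_1, ..., a_4; the period length is 4.
Hence the expansion of sqrt(155) is a_0 = 12 followed by the repeating block 2, 4, 2, 24 (period 4).

[12; (2, 4, 2, 24)]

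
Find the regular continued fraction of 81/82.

Run the Euclidean algorithm on 81 and 82; the successive quotients are the partial quotients a_0, a_1, ... (each step inverts the fractional part left over by the previous one):
  81 = 0*82 + 81, so a_0 = 0.
  82 = 1*81 + 1, so a_1 = 1.
  81 = 81*1 + 0, so a_2 = 81.
The remainder reaches 0 after 3 divisions, so the expansion has 3 partial quotients, read off in order.

[0; 1, 81]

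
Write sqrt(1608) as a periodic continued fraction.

Write x_i = (sqrt(1608) + m_i)/d_i with (m_0, d_0) = (0, 1). a_0 = floor(sqrt(1608)) = 40, since 40^2 = 1600 <= 1608 < 1681 = 41^2.
Iterate m_{i+1} = d_i*a_i - m_i, d_{i+1} = (1608 - m_{i+1}^2)/d_i, a_{i+1} = floor((a_0 + m_{i+1})/d_{i+1}):
  m_1 = 1*40 - 0 = 40, d_1 = (1608 - 40^2)/1 = 8/1 = 8, a_1 = floor((40 + 40)/8) = 10.
  m_2 = 8*10 - 40 = 40, d_2 = (1608 - 40^2)/8 = 8/8 = 1, a_2 = floor((40 + 40)/1) = 80.
  m_3 = 1*80 - 40 = 40, d_3 = (1608 - 40^2)/1 = 8/1 = 8: (m_3, d_3) = (m_1, d_1) = (40, 8), so from here the quotients repeat a_1, a_2; the period length is 2.
Hence the expansion of sqrt(1608) is a_0 = 40 followed by the repeating block 10, 80 (period 2).

[40; (10, 80)]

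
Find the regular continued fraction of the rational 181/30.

Run the Euclidean algorithm on 181 and 30; the successive quotients are the partial quotients a_0, a_1, ... (each step inverts the fractional part left over by the previous one):
  181 = 6*30 + 1, so a_0 = 6.
  30 = 30*1 + 0, so a_1 = 30.
The remainder reaches 0 after 2 divisions, so the expansion has 2 partial quotients, read off in order.

[6; 30]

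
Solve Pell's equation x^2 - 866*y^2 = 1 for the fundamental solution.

First expand sqrt(866) as a continued fraction. With x_i = (sqrt(866) + m_i)/d_i and (m_0, d_0) = (0, 1): a_0 = floor(sqrt(866)) = 29, since 29^2 = 841 <= 866 < 900 = 30^2.
Iterate m_{i+1} = d_i*a_i - m_i, d_{i+1} = (866 - m_{i+1}^2)/d_i, a_{i+1} = floor((a_0 + m_{i+1})/d_{i+1}):
  m_1 = 1*29 - 0 = 29, d_1 = (866 - 29^2)/1 = 25/1 = 25, a_1 = floor((29 + 29)/25) = 2.
  m_2 = 25*2 - 29 = 21, d_2 = (866 - 21^2)/25 = 425/25 = 17, a_2 = floor((29 + 21)/17) = 2.
  m_3 = 17*2 - 21 = 13, d_3 = (866 - 13^2)/17 = 697/17 = 41, a_3 = floor((29 + 13)/41) = 1.
  m_4 = 41*1 - 13 = 28, d_4 = (866 - 28^2)/41 = 82/41 = 2, a_4 = floor((29 + 28)/2) = 28.
  m_5 = 2*28 - 28 = 28, d_5 = (866 - 28^2)/2 = 82/2 = 41, a_5 = floor((29 + 28)/41) = 1.
  m_6 = 41*1 - 28 = 13, d_6 = (866 - 13^2)/41 = 697/41 = 17, a_6 = floor((29 + 13)/17) = 2.
  m_7 = 17*2 - 13 = 21, d_7 = (866 - 21^2)/17 = 425/17 = 25, a_7 = floor((29 + 21)/25) = 2.
  m_8 = 25*2 - 21 = 29, d_8 = (866 - 29^2)/25 = 25/25 = 1, a_8 = floor((29 + 29)/1) = 58.
  m_9 = 1*58 - 29 = 29, d_9 = (866 - 29^2)/1 = 25/1 = 25: (m_9, d_9) = (m_1, d_1) = (29, 25), so from here the quotients repeat a_1, ..., a_8; the period length is 8.
So sqrt(866) = [29; (2, 2, 1, 28, 1, 2, 2, 58)] with period length k = 8.
k is even, so the fundamental solution of x^2 - 866y^2 = 1 is (p_{k-1}, q_{k-1}) = (p_7, q_7); compute convergents through index 7.
Convergents (p_i = a_i*p_{i-1} + p_{i-2}, q_i = a_i*q_{i-1} + q_{i-2} with p_{-2}=0, p_{-1}=1, q_{-2}=1, q_{-1}=0):
  i=0: a_0=29, p_0 = 29*1 + 0 = 29, q_0 = 29*0 + 1 = 1.
  i=1: a_1=2, p_1 = 2*29 + 1 = 59, q_1 = 2*1 + 0 = 2.
  i=2: a_2=2, p_2 = 2*59 + 29 = 147, q_2 = 2*2 + 1 = 5.
  i=3: a_3=1, p_3 = 1*147 + 59 = 206, q_3 = 1*5 + 2 = 7.
  i=4: a_4=28, p_4 = 28*206 + 147 = 5915, q_4 = 28*7 + 5 = 201.
  i=5: a_5=1, p_5 = 1*5915 + 206 = 6121, q_5 = 1*201 + 7 = 208.
  i=6: a_6=2, p_6 = 2*6121 + 5915 = 18157, q_6 = 2*208 + 201 = 617.
  i=7: a_7=2, p_7 = 2*18157 + 6121 = 42435, q_7 = 2*617 + 208 = 1442.
Check: 42435^2 - 866*1442^2 = 1800729225 - 1800729224 = 1, so (x, y) = (42435, 1442) solves the equation, and by the theorem it is the least positive solution.

(x, y) = (42435, 1442)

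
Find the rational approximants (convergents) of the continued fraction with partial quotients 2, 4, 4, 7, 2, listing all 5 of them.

2/1, 9/4, 38/17, 275/123, 588/263

Using the convergent recurrence p_i = a_i*p_{i-1} + p_{i-2}, q_i = a_i*q_{i-1} + q_{i-2} with p_{-2}=0, p_{-1}=1, q_{-2}=1, q_{-1}=0:
  i=0: a_0=2, p_0 = 2*1 + 0 = 2, q_0 = 2*0 + 1 = 1.
  i=1: a_1=4, p_1 = 4*2 + 1 = 9, q_1 = 4*1 + 0 = 4.
  i=2: a_2=4, p_2 = 4*9 + 2 = 38, q_2 = 4*4 + 1 = 17.
  i=3: a_3=7, p_3 = 7*38 + 9 = 275, q_3 = 7*17 + 4 = 123.
  i=4: a_4=2, p_4 = 2*275 + 38 = 588, q_4 = 2*123 + 17 = 263.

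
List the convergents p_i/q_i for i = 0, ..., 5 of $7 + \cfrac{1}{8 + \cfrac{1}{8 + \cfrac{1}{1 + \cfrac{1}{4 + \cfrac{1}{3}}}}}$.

Using the convergent recurrence p_i = a_i*p_{i-1} + p_{i-2}, q_i = a_i*q_{i-1} + q_{i-2} with p_{-2}=0, p_{-1}=1, q_{-2}=1, q_{-1}=0:
  i=0: a_0=7, p_0 = 7*1 + 0 = 7, q_0 = 7*0 + 1 = 1.
  i=1: a_1=8, p_1 = 8*7 + 1 = 57, q_1 = 8*1 + 0 = 8.
  i=2: a_2=8, p_2 = 8*57 + 7 = 463, q_2 = 8*8 + 1 = 65.
  i=3: a_3=1, p_3 = 1*463 + 57 = 520, q_3 = 1*65 + 8 = 73.
  i=4: a_4=4, p_4 = 4*520 + 463 = 2543, q_4 = 4*73 + 65 = 357.
  i=5: a_5=3, p_5 = 3*2543 + 520 = 8149, q_5 = 3*357 + 73 = 1144.

7/1, 57/8, 463/65, 520/73, 2543/357, 8149/1144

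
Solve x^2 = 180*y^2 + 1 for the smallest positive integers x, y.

(x, y) = (161, 12)

First expand sqrt(180) as a continued fraction. With x_i = (sqrt(180) + m_i)/d_i and (m_0, d_0) = (0, 1): a_0 = floor(sqrt(180)) = 13, since 13^2 = 169 <= 180 < 196 = 14^2.
Iterate m_{i+1} = d_i*a_i - m_i, d_{i+1} = (180 - m_{i+1}^2)/d_i, a_{i+1} = floor((a_0 + m_{i+1})/d_{i+1}):
  m_1 = 1*13 - 0 = 13, d_1 = (180 - 13^2)/1 = 11/1 = 11, a_1 = floor((13 + 13)/11) = 2.
  m_2 = 11*2 - 13 = 9, d_2 = (180 - 9^2)/11 = 99/11 = 9, a_2 = floor((13 + 9)/9) = 2.
  m_3 = 9*2 - 9 = 9, d_3 = (180 - 9^2)/9 = 99/9 = 11, a_3 = floor((13 + 9)/11) = 2.
  m_4 = 11*2 - 9 = 13, d_4 = (180 - 13^2)/11 = 11/11 = 1, a_4 = floor((13 + 13)/1) = 26.
  m_5 = 1*26 - 13 = 13, d_5 = (180 - 13^2)/1 = 11/1 = 11: (m_5, d_5) = (m_1, d_1) = (13, 11), so from here the quotients repeat a_1, ..., a_4; the period length is 4.
So sqrt(180) = [13; (2, 2, 2, 26)] with period length k = 4.
k is even, so the fundamental solution of x^2 - 180y^2 = 1 is (p_{k-1}, q_{k-1}) = (p_3, q_3); compute convergents through index 3.
Convergents (p_i = a_i*p_{i-1} + p_{i-2}, q_i = a_i*q_{i-1} + q_{i-2} with p_{-2}=0, p_{-1}=1, q_{-2}=1, q_{-1}=0):
  i=0: a_0=13, p_0 = 13*1 + 0 = 13, q_0 = 13*0 + 1 = 1.
  i=1: a_1=2, p_1 = 2*13 + 1 = 27, q_1 = 2*1 + 0 = 2.
  i=2: a_2=2, p_2 = 2*27 + 13 = 67, q_2 = 2*2 + 1 = 5.
  i=3: a_3=2, p_3 = 2*67 + 27 = 161, q_3 = 2*5 + 2 = 12.
Check: 161^2 - 180*12^2 = 25921 - 25920 = 1, so (x, y) = (161, 12) solves the equation, and by the theorem it is the least positive solution.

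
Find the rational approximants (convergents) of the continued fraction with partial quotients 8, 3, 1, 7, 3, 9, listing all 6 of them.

Using the convergent recurrence p_i = a_i*p_{i-1} + p_{i-2}, q_i = a_i*q_{i-1} + q_{i-2} with p_{-2}=0, p_{-1}=1, q_{-2}=1, q_{-1}=0:
  i=0: a_0=8, p_0 = 8*1 + 0 = 8, q_0 = 8*0 + 1 = 1.
  i=1: a_1=3, p_1 = 3*8 + 1 = 25, q_1 = 3*1 + 0 = 3.
  i=2: a_2=1, p_2 = 1*25 + 8 = 33, q_2 = 1*3 + 1 = 4.
  i=3: a_3=7, p_3 = 7*33 + 25 = 256, q_3 = 7*4 + 3 = 31.
  i=4: a_4=3, p_4 = 3*256 + 33 = 801, q_4 = 3*31 + 4 = 97.
  i=5: a_5=9, p_5 = 9*801 + 256 = 7465, q_5 = 9*97 + 31 = 904.

8/1, 25/3, 33/4, 256/31, 801/97, 7465/904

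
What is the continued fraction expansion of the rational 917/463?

Run the Euclidean algorithm on 917 and 463; the successive quotients are the partial quotients a_0, a_1, ... (each step inverts the fractional part left over by the previous one):
  917 = 1*463 + 454, so a_0 = 1.
  463 = 1*454 + 9, so a_1 = 1.
  454 = 50*9 + 4, so a_2 = 50.
  9 = 2*4 + 1, so a_3 = 2.
  4 = 4*1 + 0, so a_4 = 4.
The remainder reaches 0 after 5 divisions, so the expansion has 5 partial quotients, read off in order.

[1; 1, 50, 2, 4]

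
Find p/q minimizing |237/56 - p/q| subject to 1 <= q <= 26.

55/13

Expand x = 237/56 as a continued fraction with the Euclidean algorithm:
  237 = 4*56 + 13, so a_0 = 4.
  56 = 4*13 + 4, so a_1 = 4.
  13 = 3*4 + 1, so a_2 = 3.
  4 = 4*1 + 0, so a_3 = 4.
so x = [4; 4, 3, 4].
Convergents (p_i = a_i*p_{i-1} + p_{i-2}, q_i = a_i*q_{i-1} + q_{i-2} with p_{-2}=0, p_{-1}=1, q_{-2}=1, q_{-1}=0), until the denominator exceeds 26:
  i=0: a_0=4, p_0 = 4*1 + 0 = 4, q_0 = 4*0 + 1 = 1.
  i=1: a_1=4, p_1 = 4*4 + 1 = 17, q_1 = 4*1 + 0 = 4.
  i=2: a_2=3, p_2 = 3*17 + 4 = 55, q_2 = 3*4 + 1 = 13.
  i=3: a_3=4, p_3 = 4*55 + 17 = 237, q_3 = 4*13 + 4 = 56.
q_3 = 56 > 26, so the last convergent with denominator <= 26 is p_2/q_2 = 55/13.
The closest fraction with denominator <= 26 is either p_2/q_2 or the intermediate fraction (k*p_2 + p_1)/(k*q_2 + q_1) with the largest k >= 1 whose denominator stays <= 26; these approach x as k grows, and every other convergent or intermediate fraction in range is farther away.
Largest k: floor((26 - q_1)/q_2) = floor((26 - 4)/13) = 1.
That gives (1*55 + 17)/(1*13 + 4) = 72/17.
Compare the errors: |x - 55/13| = |237*13 - 55*56|/(56*13) = 1/728, and |x - 72/17| = |237*17 - 72*56|/(56*17) = 3/952.
Cross-multiplying, 1*952 = 952 < 2184 = 3*728, so 1/728 is smaller: the convergent 55/13 is closer to x than 72/17.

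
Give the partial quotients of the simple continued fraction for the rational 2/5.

[0; 2, 2]

Run the Euclidean algorithm on 2 and 5; the successive quotients are the partial quotients a_0, a_1, ... (each step inverts the fractional part left over by the previous one):
  2 = 0*5 + 2, so a_0 = 0.
  5 = 2*2 + 1, so a_1 = 2.
  2 = 2*1 + 0, so a_2 = 2.
The remainder reaches 0 after 3 divisions, so the expansion has 3 partial quotients, read off in order.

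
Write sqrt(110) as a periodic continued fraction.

Write x_i = (sqrt(110) + m_i)/d_i with (m_0, d_0) = (0, 1). a_0 = floor(sqrt(110)) = 10, since 10^2 = 100 <= 110 < 121 = 11^2.
Iterate m_{i+1} = d_i*a_i - m_i, d_{i+1} = (110 - m_{i+1}^2)/d_i, a_{i+1} = floor((a_0 + m_{i+1})/d_{i+1}):
  m_1 = 1*10 - 0 = 10, d_1 = (110 - 10^2)/1 = 10/1 = 10, a_1 = floor((10 + 10)/10) = 2.
  m_2 = 10*2 - 10 = 10, d_2 = (110 - 10^2)/10 = 10/10 = 1, a_2 = floor((10 + 10)/1) = 20.
  m_3 = 1*20 - 10 = 10, d_3 = (110 - 10^2)/1 = 10/1 = 10: (m_3, d_3) = (m_1, d_1) = (10, 10), so from here the quotients repeat a_1, a_2; the period length is 2.
Hence the expansion of sqrt(110) is a_0 = 10 followed by the repeating block 2, 20 (period 2).

[10; (2, 20)]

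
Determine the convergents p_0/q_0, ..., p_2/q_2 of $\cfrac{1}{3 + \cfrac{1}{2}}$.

Using the convergent recurrence p_i = a_i*p_{i-1} + p_{i-2}, q_i = a_i*q_{i-1} + q_{i-2} with p_{-2}=0, p_{-1}=1, q_{-2}=1, q_{-1}=0:
  i=0: a_0=0, p_0 = 0*1 + 0 = 0, q_0 = 0*0 + 1 = 1.
  i=1: a_1=3, p_1 = 3*0 + 1 = 1, q_1 = 3*1 + 0 = 3.
  i=2: a_2=2, p_2 = 2*1 + 0 = 2, q_2 = 2*3 + 1 = 7.

0/1, 1/3, 2/7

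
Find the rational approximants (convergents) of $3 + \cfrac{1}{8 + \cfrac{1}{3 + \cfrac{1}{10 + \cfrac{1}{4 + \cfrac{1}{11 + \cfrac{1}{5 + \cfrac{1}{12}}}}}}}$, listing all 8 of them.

Using the convergent recurrence p_i = a_i*p_{i-1} + p_{i-2}, q_i = a_i*q_{i-1} + q_{i-2} with p_{-2}=0, p_{-1}=1, q_{-2}=1, q_{-1}=0:
  i=0: a_0=3, p_0 = 3*1 + 0 = 3, q_0 = 3*0 + 1 = 1.
  i=1: a_1=8, p_1 = 8*3 + 1 = 25, q_1 = 8*1 + 0 = 8.
  i=2: a_2=3, p_2 = 3*25 + 3 = 78, q_2 = 3*8 + 1 = 25.
  i=3: a_3=10, p_3 = 10*78 + 25 = 805, q_3 = 10*25 + 8 = 258.
  i=4: a_4=4, p_4 = 4*805 + 78 = 3298, q_4 = 4*258 + 25 = 1057.
  i=5: a_5=11, p_5 = 11*3298 + 805 = 37083, q_5 = 11*1057 + 258 = 11885.
  i=6: a_6=5, p_6 = 5*37083 + 3298 = 188713, q_6 = 5*11885 + 1057 = 60482.
  i=7: a_7=12, p_7 = 12*188713 + 37083 = 2301639, q_7 = 12*60482 + 11885 = 737669.

3/1, 25/8, 78/25, 805/258, 3298/1057, 37083/11885, 188713/60482, 2301639/737669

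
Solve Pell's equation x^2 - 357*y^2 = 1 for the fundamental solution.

(x, y) = (3401, 180)

First expand sqrt(357) as a continued fraction. With x_i = (sqrt(357) + m_i)/d_i and (m_0, d_0) = (0, 1): a_0 = floor(sqrt(357)) = 18, since 18^2 = 324 <= 357 < 361 = 19^2.
Iterate m_{i+1} = d_i*a_i - m_i, d_{i+1} = (357 - m_{i+1}^2)/d_i, a_{i+1} = floor((a_0 + m_{i+1})/d_{i+1}):
  m_1 = 1*18 - 0 = 18, d_1 = (357 - 18^2)/1 = 33/1 = 33, a_1 = floor((18 + 18)/33) = 1.
  m_2 = 33*1 - 18 = 15, d_2 = (357 - 15^2)/33 = 132/33 = 4, a_2 = floor((18 + 15)/4) = 8.
  m_3 = 4*8 - 15 = 17, d_3 = (357 - 17^2)/4 = 68/4 = 17, a_3 = floor((18 + 17)/17) = 2.
  m_4 = 17*2 - 17 = 17, d_4 = (357 - 17^2)/17 = 68/17 = 4, a_4 = floor((18 + 17)/4) = 8.
  m_5 = 4*8 - 17 = 15, d_5 = (357 - 15^2)/4 = 132/4 = 33, a_5 = floor((18 + 15)/33) = 1.
  m_6 = 33*1 - 15 = 18, d_6 = (357 - 18^2)/33 = 33/33 = 1, a_6 = floor((18 + 18)/1) = 36.
  m_7 = 1*36 - 18 = 18, d_7 = (357 - 18^2)/1 = 33/1 = 33: (m_7, d_7) = (m_1, d_1) = (18, 33), so from here the quotients repeat a_1, ..., a_6; the period length is 6.
So sqrt(357) = [18; (1, 8, 2, 8, 1, 36)] with period length k = 6.
k is even, so the fundamental solution of x^2 - 357y^2 = 1 is (p_{k-1}, q_{k-1}) = (p_5, q_5); compute convergents through index 5.
Convergents (p_i = a_i*p_{i-1} + p_{i-2}, q_i = a_i*q_{i-1} + q_{i-2} with p_{-2}=0, p_{-1}=1, q_{-2}=1, q_{-1}=0):
  i=0: a_0=18, p_0 = 18*1 + 0 = 18, q_0 = 18*0 + 1 = 1.
  i=1: a_1=1, p_1 = 1*18 + 1 = 19, q_1 = 1*1 + 0 = 1.
  i=2: a_2=8, p_2 = 8*19 + 18 = 170, q_2 = 8*1 + 1 = 9.
  i=3: a_3=2, p_3 = 2*170 + 19 = 359, q_3 = 2*9 + 1 = 19.
  i=4: a_4=8, p_4 = 8*359 + 170 = 3042, q_4 = 8*19 + 9 = 161.
  i=5: a_5=1, p_5 = 1*3042 + 359 = 3401, q_5 = 1*161 + 19 = 180.
Check: 3401^2 - 357*180^2 = 11566801 - 11566800 = 1, so (x, y) = (3401, 180) solves the equation, and by the theorem it is the least positive solution.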